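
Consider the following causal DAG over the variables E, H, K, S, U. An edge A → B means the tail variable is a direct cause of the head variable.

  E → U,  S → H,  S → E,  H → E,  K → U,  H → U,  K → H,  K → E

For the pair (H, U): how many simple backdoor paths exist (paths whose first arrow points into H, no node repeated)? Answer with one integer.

A backdoor path from H to U is any simple undirected path whose first edge points into H (i.e. leaves H via a parent).
Parents of H: {K, S}.
Enumerating:
  P1: H <- K -> E -> U
  P2: H <- K -> U
  P3: H <- S -> E <- K -> U
  P4: H <- S -> E -> U
That exhausts the simple backdoor paths. Count: 4.

4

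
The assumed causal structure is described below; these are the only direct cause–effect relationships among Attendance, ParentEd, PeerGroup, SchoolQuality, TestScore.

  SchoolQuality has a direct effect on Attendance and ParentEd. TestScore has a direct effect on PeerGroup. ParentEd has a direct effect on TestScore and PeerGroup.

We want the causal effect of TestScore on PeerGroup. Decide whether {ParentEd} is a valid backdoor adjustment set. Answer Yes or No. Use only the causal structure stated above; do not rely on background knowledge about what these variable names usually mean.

Backdoor paths from TestScore to PeerGroup (paths whose first edge points into TestScore):
  P1: TestScore <- ParentEd -> PeerGroup
Condition 1 (no descendant of TestScore in the set): holds — descendants of TestScore are {PeerGroup}; none are in {ParentEd}.
Condition 2 (every backdoor path blocked by {ParentEd}):
  P1: blocked at fork node ParentEd ∈ conditioning set.
{ParentEd} satisfies the backdoor criterion.

Yes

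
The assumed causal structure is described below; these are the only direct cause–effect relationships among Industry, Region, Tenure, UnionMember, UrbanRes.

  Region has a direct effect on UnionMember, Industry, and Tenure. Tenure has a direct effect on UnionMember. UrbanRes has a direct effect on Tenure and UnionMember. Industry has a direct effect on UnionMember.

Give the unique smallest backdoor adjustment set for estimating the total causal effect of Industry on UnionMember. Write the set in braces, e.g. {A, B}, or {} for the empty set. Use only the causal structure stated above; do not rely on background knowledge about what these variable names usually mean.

Variables eligible for adjustment (non-descendants of Industry, excluding Industry and UnionMember): {Region, Tenure, UrbanRes}.
Backdoor paths from Industry to UnionMember:
  P1: Industry <- Region -> Tenure <- UrbanRes -> UnionMember
  P2: Industry <- Region -> Tenure -> UnionMember
  P3: Industry <- Region -> UnionMember
The empty set is not sufficient: P2 (Industry <- Region -> Tenure -> UnionMember) has no collider blocking it and no conditioned non-collider, so it is open.
Try {Region}:
  P1: blocked at fork node Region ∈ conditioning set.
  P2: blocked at fork node Region ∈ conditioning set.
  P3: blocked at fork node Region ∈ conditioning set.
{Region} contains no descendant of Industry and blocks every backdoor path.
No other singleton works — e.g. {UrbanRes} leaves P2 open — so {Region} is the unique smallest valid adjustment set.

{Region}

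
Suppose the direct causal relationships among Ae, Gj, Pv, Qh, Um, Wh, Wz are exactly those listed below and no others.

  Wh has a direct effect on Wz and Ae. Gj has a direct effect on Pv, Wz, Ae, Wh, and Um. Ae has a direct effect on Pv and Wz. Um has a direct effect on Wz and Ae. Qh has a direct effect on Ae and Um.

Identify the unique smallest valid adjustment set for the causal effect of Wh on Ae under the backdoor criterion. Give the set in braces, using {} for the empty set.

Variables eligible for adjustment (non-descendants of Wh, excluding Wh and Ae): {Gj, Qh, Um}.
Backdoor paths from Wh to Ae:
  P1: Wh <- Gj -> Um <- Qh -> Ae
  P2: Wh <- Gj -> Um -> Ae
  P3: Wh <- Gj -> Um -> Wz <- Ae
  P4: Wh <- Gj -> Ae
  P5: Wh <- Gj -> Pv <- Ae
  P6: Wh <- Gj -> Wz <- Um <- Qh -> Ae
  P7: Wh <- Gj -> Wz <- Um -> Ae
  P8: Wh <- Gj -> Wz <- Ae
The empty set is not sufficient: P2 (Wh <- Gj -> Um -> Ae) has no collider blocking it and no conditioned non-collider, so it is open.
Try {Gj}:
  P1: blocked at fork node Gj ∈ conditioning set.
  P2: blocked at fork node Gj ∈ conditioning set.
  P3: blocked at fork node Gj ∈ conditioning set.
  P4: blocked at fork node Gj ∈ conditioning set.
  P5: blocked at fork node Gj ∈ conditioning set.
  P6: blocked at fork node Gj ∈ conditioning set.
  P7: blocked at fork node Gj ∈ conditioning set.
  P8: blocked at fork node Gj ∈ conditioning set.
{Gj} contains no descendant of Wh and blocks every backdoor path.
No other singleton works — e.g. {Qh} leaves P2 open — so {Gj} is the unique smallest valid adjustment set.

{Gj}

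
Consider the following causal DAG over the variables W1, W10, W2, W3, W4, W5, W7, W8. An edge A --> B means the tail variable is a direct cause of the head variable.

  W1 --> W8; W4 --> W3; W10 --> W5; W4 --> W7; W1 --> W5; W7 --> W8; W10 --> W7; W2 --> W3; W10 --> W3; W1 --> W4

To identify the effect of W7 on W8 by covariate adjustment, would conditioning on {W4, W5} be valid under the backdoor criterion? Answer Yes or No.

No

Backdoor paths from W7 to W8 (paths whose first edge points into W7):
  P1: W7 <- W10 -> W3 <- W4 <- W1 -> W8
  P2: W7 <- W10 -> W5 <- W1 -> W8
  P3: W7 <- W4 <- W1 -> W8
  P4: W7 <- W4 -> W3 <- W10 -> W5 <- W1 -> W8
Condition 1 (no descendant of W7 in the set): holds — descendants of W7 are {W8}; none are in {W4, W5}.
Condition 2 (every backdoor path blocked by {W4, W5}):
  P1: blocked at collider W3 (neither it nor any descendant is in the conditioning set).
  P2: open — collider(s) W5 are conditioned on (or have a conditioned descendant) and no non-collider on the path is in the set.
  P3: blocked at chain node W4 ∈ conditioning set.
  P4: blocked at fork node W4 ∈ conditioning set.
{W4, W5} does not satisfy the backdoor criterion.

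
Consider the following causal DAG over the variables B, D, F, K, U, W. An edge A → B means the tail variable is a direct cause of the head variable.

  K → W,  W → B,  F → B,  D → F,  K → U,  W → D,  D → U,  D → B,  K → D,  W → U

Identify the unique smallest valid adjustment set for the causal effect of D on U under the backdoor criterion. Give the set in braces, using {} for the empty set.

{K, W}

Variables eligible for adjustment (non-descendants of D, excluding D and U): {K, W}.
Backdoor paths from D to U:
  P1: D <- K -> W -> U
  P2: D <- K -> U
  P3: D <- W <- K -> U
  P4: D <- W -> U
The empty set is not sufficient: P1 (D <- K -> W -> U) has no collider blocking it and no conditioned non-collider, so it is open.
Try {K, W}:
  P1: blocked at fork node K ∈ conditioning set.
  P2: blocked at fork node K ∈ conditioning set.
  P3: blocked at chain node W ∈ conditioning set.
  P4: blocked at fork node W ∈ conditioning set.
{K, W} contains no descendant of D and blocks every backdoor path.
Every element of {K, W} is needed (dropping K leaves P2 open; dropping W leaves P4 open), so no proper subset is valid.
Among all size-2 subsets of the eligible variables, only {K, W} blocks every backdoor path, so it is the unique smallest valid adjustment set.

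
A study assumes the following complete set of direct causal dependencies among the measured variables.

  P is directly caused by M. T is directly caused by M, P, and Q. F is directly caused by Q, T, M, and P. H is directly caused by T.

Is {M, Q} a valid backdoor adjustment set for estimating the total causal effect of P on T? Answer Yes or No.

Backdoor paths from P to T (paths whose first edge points into P):
  P1: P <- M -> T
  P2: P <- M -> F <- Q -> T
  P3: P <- M -> F <- T
Condition 1 (no descendant of P in the set): holds — descendants of P are {F, H, T}; none are in {M, Q}.
Condition 2 (every backdoor path blocked by {M, Q}):
  P1: blocked at fork node M ∈ conditioning set.
  P2: blocked at fork node M ∈ conditioning set.
  P3: blocked at fork node M ∈ conditioning set.
{M, Q} satisfies the backdoor criterion.

Yes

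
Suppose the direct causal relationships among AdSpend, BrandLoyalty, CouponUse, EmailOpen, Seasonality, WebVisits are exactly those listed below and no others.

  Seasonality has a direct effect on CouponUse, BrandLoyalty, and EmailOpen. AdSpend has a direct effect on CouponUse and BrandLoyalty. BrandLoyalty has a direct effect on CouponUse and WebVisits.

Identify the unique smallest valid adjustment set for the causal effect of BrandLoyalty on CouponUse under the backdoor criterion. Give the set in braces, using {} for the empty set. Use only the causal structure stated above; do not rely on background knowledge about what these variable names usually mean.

{AdSpend, Seasonality}

Variables eligible for adjustment (non-descendants of BrandLoyalty, excluding BrandLoyalty and CouponUse): {AdSpend, EmailOpen, Seasonality}.
Backdoor paths from BrandLoyalty to CouponUse:
  P1: BrandLoyalty <- AdSpend -> CouponUse
  P2: BrandLoyalty <- Seasonality -> CouponUse
The empty set is not sufficient: P1 (BrandLoyalty <- AdSpend -> CouponUse) has no collider blocking it and no conditioned non-collider, so it is open.
Try {AdSpend, Seasonality}:
  P1: blocked at fork node AdSpend ∈ conditioning set.
  P2: blocked at fork node Seasonality ∈ conditioning set.
{AdSpend, Seasonality} contains no descendant of BrandLoyalty and blocks every backdoor path.
Every element of {AdSpend, Seasonality} is needed (dropping AdSpend leaves P1 open; dropping Seasonality leaves P2 open), so no proper subset is valid.
Among all size-2 subsets of the eligible variables, only {AdSpend, Seasonality} blocks every backdoor path, so it is the unique smallest valid adjustment set.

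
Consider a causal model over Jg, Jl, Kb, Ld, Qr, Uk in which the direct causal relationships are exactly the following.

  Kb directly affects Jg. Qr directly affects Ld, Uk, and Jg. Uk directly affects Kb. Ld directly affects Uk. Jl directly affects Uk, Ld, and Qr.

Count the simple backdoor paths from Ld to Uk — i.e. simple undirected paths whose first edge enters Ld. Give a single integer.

A backdoor path from Ld to Uk is any simple undirected path whose first edge points into Ld (i.e. leaves Ld via a parent).
Parents of Ld: {Jl, Qr}.
Enumerating:
  P1: Ld <- Jl -> Qr -> Uk
  P2: Ld <- Jl -> Qr -> Jg <- Kb <- Uk
  P3: Ld <- Jl -> Uk
  P4: Ld <- Qr <- Jl -> Uk
  P5: Ld <- Qr -> Uk
  P6: Ld <- Qr -> Jg <- Kb <- Uk
That exhausts the simple backdoor paths. Count: 6.

6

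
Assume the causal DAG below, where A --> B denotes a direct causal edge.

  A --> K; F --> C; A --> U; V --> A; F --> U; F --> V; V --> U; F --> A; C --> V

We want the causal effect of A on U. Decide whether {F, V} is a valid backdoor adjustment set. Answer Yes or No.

Backdoor paths from A to U (paths whose first edge points into A):
  P1: A <- F -> C -> V -> U
  P2: A <- F -> V -> U
  P3: A <- F -> U
  P4: A <- V <- F -> U
  P5: A <- V <- C <- F -> U
  P6: A <- V -> U
Condition 1 (no descendant of A in the set): holds — descendants of A are {K, U}; none are in {F, V}.
Condition 2 (every backdoor path blocked by {F, V}):
  P1: blocked at fork node F ∈ conditioning set.
  P2: blocked at fork node F ∈ conditioning set.
  P3: blocked at fork node F ∈ conditioning set.
  P4: blocked at chain node V ∈ conditioning set.
  P5: blocked at chain node V ∈ conditioning set.
  P6: blocked at fork node V ∈ conditioning set.
{F, V} satisfies the backdoor criterion.

Yes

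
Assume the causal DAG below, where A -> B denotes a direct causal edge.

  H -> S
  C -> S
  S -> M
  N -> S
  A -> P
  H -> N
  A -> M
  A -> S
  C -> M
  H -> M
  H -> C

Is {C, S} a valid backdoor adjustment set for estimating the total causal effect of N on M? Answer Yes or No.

No

Backdoor paths from N to M (paths whose first edge points into N):
  P1: N <- H -> C -> S <- A -> M
  P2: N <- H -> C -> S -> M
  P3: N <- H -> C -> M
  P4: N <- H -> S <- C -> M
  P5: N <- H -> S <- A -> M
  P6: N <- H -> S -> M
  P7: N <- H -> M
Condition 1 (no descendant of N in the set): FAILS — S is a descendant of N.
Condition 2 (every backdoor path blocked by {C, S}):
  P1: blocked at chain node C ∈ conditioning set.
  P2: blocked at chain node C ∈ conditioning set.
  P3: blocked at chain node C ∈ conditioning set.
  P4: blocked at fork node C ∈ conditioning set.
  P5: open — collider(s) S are conditioned on (or have a conditioned descendant) and no non-collider on the path is in the set.
  P6: blocked at chain node S ∈ conditioning set.
  P7: open — no interior node is in the conditioning set.
{C, S} does not satisfy the backdoor criterion.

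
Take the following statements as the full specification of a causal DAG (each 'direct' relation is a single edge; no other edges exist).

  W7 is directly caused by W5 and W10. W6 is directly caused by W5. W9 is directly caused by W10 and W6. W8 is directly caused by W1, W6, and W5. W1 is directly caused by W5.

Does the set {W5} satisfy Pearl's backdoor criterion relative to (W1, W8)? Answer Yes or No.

Yes

Backdoor paths from W1 to W8 (paths whose first edge points into W1):
  P1: W1 <- W5 -> W6 -> W8
  P2: W1 <- W5 -> W8
  P3: W1 <- W5 -> W7 <- W10 -> W9 <- W6 -> W8
Condition 1 (no descendant of W1 in the set): holds — descendants of W1 are {W8}; none are in {W5}.
Condition 2 (every backdoor path blocked by {W5}):
  P1: blocked at fork node W5 ∈ conditioning set.
  P2: blocked at fork node W5 ∈ conditioning set.
  P3: blocked at fork node W5 ∈ conditioning set.
{W5} satisfies the backdoor criterion.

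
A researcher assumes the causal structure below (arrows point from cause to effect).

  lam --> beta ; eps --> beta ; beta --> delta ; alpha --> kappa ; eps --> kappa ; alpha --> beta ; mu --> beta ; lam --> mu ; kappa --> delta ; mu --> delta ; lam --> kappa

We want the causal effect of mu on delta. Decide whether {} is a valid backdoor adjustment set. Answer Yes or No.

Backdoor paths from mu to delta (paths whose first edge points into mu):
  P1: mu <- lam -> kappa <- eps -> beta -> delta
  P2: mu <- lam -> kappa <- alpha -> beta -> delta
  P3: mu <- lam -> kappa -> delta
  P4: mu <- lam -> beta <- eps -> kappa -> delta
  P5: mu <- lam -> beta <- alpha -> kappa -> delta
  P6: mu <- lam -> beta -> delta
Condition 1 (no descendant of mu in the set): holds — descendants of mu are {beta, delta}; none are in {}.
Condition 2 (every backdoor path blocked by {}):
  P1: blocked at collider kappa (neither it nor any descendant is in the conditioning set).
  P2: blocked at collider kappa (neither it nor any descendant is in the conditioning set).
  P3: open — no interior node is in the conditioning set.
  P4: blocked at collider beta (neither it nor any descendant is in the conditioning set).
  P5: blocked at collider beta (neither it nor any descendant is in the conditioning set).
  P6: open — no interior node is in the conditioning set.
{} does not satisfy the backdoor criterion.

No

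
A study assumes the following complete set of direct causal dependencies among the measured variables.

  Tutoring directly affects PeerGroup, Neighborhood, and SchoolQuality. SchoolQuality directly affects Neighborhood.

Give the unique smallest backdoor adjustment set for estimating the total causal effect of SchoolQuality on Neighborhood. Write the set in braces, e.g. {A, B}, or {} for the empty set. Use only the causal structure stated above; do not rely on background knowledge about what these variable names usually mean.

{Tutoring}

Variables eligible for adjustment (non-descendants of SchoolQuality, excluding SchoolQuality and Neighborhood): {PeerGroup, Tutoring}.
Backdoor paths from SchoolQuality to Neighborhood:
  P1: SchoolQuality <- Tutoring -> Neighborhood
The empty set is not sufficient: P1 (SchoolQuality <- Tutoring -> Neighborhood) has no collider blocking it and no conditioned non-collider, so it is open.
Try {Tutoring}:
  P1: blocked at fork node Tutoring ∈ conditioning set.
{Tutoring} contains no descendant of SchoolQuality and blocks every backdoor path.
No other singleton works — e.g. {PeerGroup} leaves P1 open — so {Tutoring} is the unique smallest valid adjustment set.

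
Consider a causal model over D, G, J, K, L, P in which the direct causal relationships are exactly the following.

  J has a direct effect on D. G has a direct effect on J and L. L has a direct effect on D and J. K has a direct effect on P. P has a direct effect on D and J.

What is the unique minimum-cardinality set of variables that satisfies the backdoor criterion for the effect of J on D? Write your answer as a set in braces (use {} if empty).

{L, P}

Variables eligible for adjustment (non-descendants of J, excluding J and D): {G, K, L, P}.
Backdoor paths from J to D:
  P1: J <- G -> L -> D
  P2: J <- L -> D
  P3: J <- P -> D
The empty set is not sufficient: P1 (J <- G -> L -> D) has no collider blocking it and no conditioned non-collider, so it is open.
Try {L, P}:
  P1: blocked at chain node L ∈ conditioning set.
  P2: blocked at fork node L ∈ conditioning set.
  P3: blocked at fork node P ∈ conditioning set.
{L, P} contains no descendant of J and blocks every backdoor path.
Every element of {L, P} is needed (dropping L leaves P1 open; dropping P leaves P3 open), so no proper subset is valid.
Among all size-2 subsets of the eligible variables, only {L, P} blocks every backdoor path, so it is the unique smallest valid adjustment set.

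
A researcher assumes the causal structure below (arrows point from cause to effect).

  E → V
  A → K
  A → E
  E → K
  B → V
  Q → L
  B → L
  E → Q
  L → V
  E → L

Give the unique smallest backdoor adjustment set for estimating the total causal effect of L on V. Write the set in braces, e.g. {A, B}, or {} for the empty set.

{B, E}

Variables eligible for adjustment (non-descendants of L, excluding L and V): {A, B, E, K, Q}.
Backdoor paths from L to V:
  P1: L <- E -> V
  P2: L <- B -> V
  P3: L <- Q <- E -> V
The empty set is not sufficient: P1 (L <- E -> V) has no collider blocking it and no conditioned non-collider, so it is open.
Try {B, E}:
  P1: blocked at fork node E ∈ conditioning set.
  P2: blocked at fork node B ∈ conditioning set.
  P3: blocked at fork node E ∈ conditioning set.
{B, E} contains no descendant of L and blocks every backdoor path.
Every element of {B, E} is needed (dropping B leaves P2 open; dropping E leaves P1 open), so no proper subset is valid.
Among all size-2 subsets of the eligible variables, only {B, E} blocks every backdoor path, so it is the unique smallest valid adjustment set.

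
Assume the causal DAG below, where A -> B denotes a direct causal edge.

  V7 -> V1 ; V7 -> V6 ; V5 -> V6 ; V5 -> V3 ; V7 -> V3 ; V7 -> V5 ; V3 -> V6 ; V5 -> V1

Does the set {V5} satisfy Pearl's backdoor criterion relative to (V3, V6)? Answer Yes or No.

No

Backdoor paths from V3 to V6 (paths whose first edge points into V3):
  P1: V3 <- V7 -> V5 -> V6
  P2: V3 <- V7 -> V1 <- V5 -> V6
  P3: V3 <- V7 -> V6
  P4: V3 <- V5 <- V7 -> V6
  P5: V3 <- V5 -> V1 <- V7 -> V6
  P6: V3 <- V5 -> V6
Condition 1 (no descendant of V3 in the set): holds — descendants of V3 are {V6}; none are in {V5}.
Condition 2 (every backdoor path blocked by {V5}):
  P1: blocked at chain node V5 ∈ conditioning set.
  P2: blocked at collider V1 (neither it nor any descendant is in the conditioning set).
  P3: open — no interior node is in the conditioning set.
  P4: blocked at chain node V5 ∈ conditioning set.
  P5: blocked at fork node V5 ∈ conditioning set.
  P6: blocked at fork node V5 ∈ conditioning set.
{V5} does not satisfy the backdoor criterion.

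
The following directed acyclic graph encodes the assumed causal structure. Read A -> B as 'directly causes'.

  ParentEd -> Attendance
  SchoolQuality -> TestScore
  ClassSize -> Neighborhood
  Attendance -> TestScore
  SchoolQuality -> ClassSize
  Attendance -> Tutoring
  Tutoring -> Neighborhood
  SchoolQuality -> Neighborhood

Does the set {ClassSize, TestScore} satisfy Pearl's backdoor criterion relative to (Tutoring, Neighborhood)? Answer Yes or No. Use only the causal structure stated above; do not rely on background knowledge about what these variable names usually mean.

Backdoor paths from Tutoring to Neighborhood (paths whose first edge points into Tutoring):
  P1: Tutoring <- Attendance -> TestScore <- SchoolQuality -> ClassSize -> Neighborhood
  P2: Tutoring <- Attendance -> TestScore <- SchoolQuality -> Neighborhood
Condition 1 (no descendant of Tutoring in the set): holds — descendants of Tutoring are {Neighborhood}; none are in {ClassSize, TestScore}.
Condition 2 (every backdoor path blocked by {ClassSize, TestScore}):
  P1: blocked at chain node ClassSize ∈ conditioning set.
  P2: open — collider(s) TestScore are conditioned on (or have a conditioned descendant) and no non-collider on the path is in the set.
{ClassSize, TestScore} does not satisfy the backdoor criterion.

No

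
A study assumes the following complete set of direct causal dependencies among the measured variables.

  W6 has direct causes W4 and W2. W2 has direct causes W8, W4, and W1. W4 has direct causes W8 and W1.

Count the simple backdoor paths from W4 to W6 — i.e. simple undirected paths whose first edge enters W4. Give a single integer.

2

A backdoor path from W4 to W6 is any simple undirected path whose first edge points into W4 (i.e. leaves W4 via a parent).
Parents of W4: {W1, W8}.
Enumerating:
  P1: W4 <- W1 -> W2 -> W6
  P2: W4 <- W8 -> W2 -> W6
That exhausts the simple backdoor paths. Count: 2.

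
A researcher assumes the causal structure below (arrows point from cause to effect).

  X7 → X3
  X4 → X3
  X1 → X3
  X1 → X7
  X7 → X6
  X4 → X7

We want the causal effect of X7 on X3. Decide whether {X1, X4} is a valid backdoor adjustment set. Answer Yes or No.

Yes

Backdoor paths from X7 to X3 (paths whose first edge points into X7):
  P1: X7 <- X4 -> X3
  P2: X7 <- X1 -> X3
Condition 1 (no descendant of X7 in the set): holds — descendants of X7 are {X3, X6}; none are in {X1, X4}.
Condition 2 (every backdoor path blocked by {X1, X4}):
  P1: blocked at fork node X4 ∈ conditioning set.
  P2: blocked at fork node X1 ∈ conditioning set.
{X1, X4} satisfies the backdoor criterion.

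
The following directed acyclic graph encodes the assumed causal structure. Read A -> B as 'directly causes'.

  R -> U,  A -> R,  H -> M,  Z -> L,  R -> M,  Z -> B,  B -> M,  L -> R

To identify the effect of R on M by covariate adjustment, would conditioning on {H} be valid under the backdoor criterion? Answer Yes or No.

No

Backdoor paths from R to M (paths whose first edge points into R):
  P1: R <- L <- Z -> B -> M
Condition 1 (no descendant of R in the set): holds — descendants of R are {M, U}; none are in {H}.
Condition 2 (every backdoor path blocked by {H}):
  P1: open — no interior node is in the conditioning set.
{H} does not satisfy the backdoor criterion.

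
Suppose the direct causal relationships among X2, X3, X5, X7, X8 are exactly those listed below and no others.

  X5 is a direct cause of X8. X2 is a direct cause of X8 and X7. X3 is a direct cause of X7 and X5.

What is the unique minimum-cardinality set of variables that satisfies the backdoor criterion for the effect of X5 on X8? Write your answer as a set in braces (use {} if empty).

{}

Variables eligible for adjustment (non-descendants of X5, excluding X5 and X8): {X2, X3, X7}.
Backdoor paths from X5 to X8:
  P1: X5 <- X3 -> X7 <- X2 -> X8
Each backdoor path contains an unconditioned collider, so every path is already blocked with the empty conditioning set:
  P1: blocked at collider X7 (neither it nor any descendant is in the conditioning set).
The empty set is therefore the unique smallest valid set.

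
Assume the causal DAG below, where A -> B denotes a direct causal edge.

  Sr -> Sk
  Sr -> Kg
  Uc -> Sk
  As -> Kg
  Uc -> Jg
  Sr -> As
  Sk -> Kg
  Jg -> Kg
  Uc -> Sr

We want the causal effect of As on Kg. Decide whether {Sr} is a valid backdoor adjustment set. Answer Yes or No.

Backdoor paths from As to Kg (paths whose first edge points into As):
  P1: As <- Sr <- Uc -> Jg -> Kg
  P2: As <- Sr <- Uc -> Sk -> Kg
  P3: As <- Sr -> Sk <- Uc -> Jg -> Kg
  P4: As <- Sr -> Sk -> Kg
  P5: As <- Sr -> Kg
Condition 1 (no descendant of As in the set): holds — descendants of As are {Kg}; none are in {Sr}.
Condition 2 (every backdoor path blocked by {Sr}):
  P1: blocked at chain node Sr ∈ conditioning set.
  P2: blocked at chain node Sr ∈ conditioning set.
  P3: blocked at fork node Sr ∈ conditioning set.
  P4: blocked at fork node Sr ∈ conditioning set.
  P5: blocked at fork node Sr ∈ conditioning set.
{Sr} satisfies the backdoor criterion.

Yes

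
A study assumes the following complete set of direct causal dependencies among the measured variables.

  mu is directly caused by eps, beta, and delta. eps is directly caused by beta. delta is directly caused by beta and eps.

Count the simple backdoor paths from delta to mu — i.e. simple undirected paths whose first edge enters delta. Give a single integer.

4

A backdoor path from delta to mu is any simple undirected path whose first edge points into delta (i.e. leaves delta via a parent).
Parents of delta: {beta, eps}.
Enumerating:
  P1: delta <- beta -> eps -> mu
  P2: delta <- beta -> mu
  P3: delta <- eps <- beta -> mu
  P4: delta <- eps -> mu
That exhausts the simple backdoor paths. Count: 4.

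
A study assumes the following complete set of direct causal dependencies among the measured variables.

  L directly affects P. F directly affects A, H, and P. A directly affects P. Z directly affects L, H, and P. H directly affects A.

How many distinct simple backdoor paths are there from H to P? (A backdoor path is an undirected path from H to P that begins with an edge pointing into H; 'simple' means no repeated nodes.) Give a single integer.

A backdoor path from H to P is any simple undirected path whose first edge points into H (i.e. leaves H via a parent).
Parents of H: {F, Z}.
Enumerating:
  P1: H <- Z -> L -> P
  P2: H <- Z -> P
  P3: H <- F -> A -> P
  P4: H <- F -> P
That exhausts the simple backdoor paths. Count: 4.

4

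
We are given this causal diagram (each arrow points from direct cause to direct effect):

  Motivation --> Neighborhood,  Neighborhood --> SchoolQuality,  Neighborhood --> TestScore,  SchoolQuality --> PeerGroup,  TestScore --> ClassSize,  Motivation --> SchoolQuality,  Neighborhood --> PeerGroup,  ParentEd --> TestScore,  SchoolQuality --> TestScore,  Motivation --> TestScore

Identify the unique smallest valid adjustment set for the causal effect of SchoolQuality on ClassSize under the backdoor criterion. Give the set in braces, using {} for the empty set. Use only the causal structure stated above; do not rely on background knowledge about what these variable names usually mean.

Variables eligible for adjustment (non-descendants of SchoolQuality, excluding SchoolQuality and ClassSize): {Motivation, Neighborhood, ParentEd}.
Backdoor paths from SchoolQuality to ClassSize:
  P1: SchoolQuality <- Motivation -> Neighborhood -> TestScore -> ClassSize
  P2: SchoolQuality <- Motivation -> TestScore -> ClassSize
  P3: SchoolQuality <- Neighborhood <- Motivation -> TestScore -> ClassSize
  P4: SchoolQuality <- Neighborhood -> TestScore -> ClassSize
The empty set is not sufficient: P1 (SchoolQuality <- Motivation -> Neighborhood -> TestScore -> ClassSize) has no collider blocking it and no conditioned non-collider, so it is open.
Try {Motivation, Neighborhood}:
  P1: blocked at fork node Motivation ∈ conditioning set.
  P2: blocked at fork node Motivation ∈ conditioning set.
  P3: blocked at chain node Neighborhood ∈ conditioning set.
  P4: blocked at fork node Neighborhood ∈ conditioning set.
{Motivation, Neighborhood} contains no descendant of SchoolQuality and blocks every backdoor path.
Every element of {Motivation, Neighborhood} is needed (dropping Motivation leaves P2 open; dropping Neighborhood leaves P4 open), so no proper subset is valid.
Among all size-2 subsets of the eligible variables, only {Motivation, Neighborhood} blocks every backdoor path, so it is the unique smallest valid adjustment set.

{Motivation, Neighborhood}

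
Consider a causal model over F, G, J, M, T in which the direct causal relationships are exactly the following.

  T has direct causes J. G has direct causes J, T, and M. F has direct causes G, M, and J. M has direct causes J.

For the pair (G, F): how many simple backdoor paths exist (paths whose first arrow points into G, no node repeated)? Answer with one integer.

6

A backdoor path from G to F is any simple undirected path whose first edge points into G (i.e. leaves G via a parent).
Parents of G: {J, M, T}.
Enumerating:
  P1: G <- J -> M -> F
  P2: G <- J -> F
  P3: G <- T <- J -> M -> F
  P4: G <- T <- J -> F
  P5: G <- M <- J -> F
  P6: G <- M -> F
That exhausts the simple backdoor paths. Count: 6.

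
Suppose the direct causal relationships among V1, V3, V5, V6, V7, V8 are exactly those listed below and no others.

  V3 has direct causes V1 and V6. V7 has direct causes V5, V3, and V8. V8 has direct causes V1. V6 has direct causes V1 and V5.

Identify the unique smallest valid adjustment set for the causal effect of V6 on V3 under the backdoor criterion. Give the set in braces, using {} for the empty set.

{V1}

Variables eligible for adjustment (non-descendants of V6, excluding V6 and V3): {V1, V5, V8}.
Backdoor paths from V6 to V3:
  P1: V6 <- V1 -> V8 -> V7 <- V3
  P2: V6 <- V1 -> V3
  P3: V6 <- V5 -> V7 <- V8 <- V1 -> V3
  P4: V6 <- V5 -> V7 <- V3
The empty set is not sufficient: P2 (V6 <- V1 -> V3) has no collider blocking it and no conditioned non-collider, so it is open.
Try {V1}:
  P1: blocked at fork node V1 ∈ conditioning set.
  P2: blocked at fork node V1 ∈ conditioning set.
  P3: blocked at collider V7 (neither it nor any descendant is in the conditioning set).
  P4: blocked at collider V7 (neither it nor any descendant is in the conditioning set).
{V1} contains no descendant of V6 and blocks every backdoor path.
No other singleton works — e.g. {V8} leaves P2 open — so {V1} is the unique smallest valid adjustment set.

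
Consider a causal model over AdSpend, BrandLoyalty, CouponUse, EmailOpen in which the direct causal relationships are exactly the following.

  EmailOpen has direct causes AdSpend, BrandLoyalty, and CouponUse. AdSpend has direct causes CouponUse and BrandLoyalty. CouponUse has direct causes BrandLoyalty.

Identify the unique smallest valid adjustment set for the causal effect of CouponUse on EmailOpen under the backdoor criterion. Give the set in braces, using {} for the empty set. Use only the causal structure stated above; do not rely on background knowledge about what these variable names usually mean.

{BrandLoyalty}

Variables eligible for adjustment (non-descendants of CouponUse, excluding CouponUse and EmailOpen): {BrandLoyalty}.
Backdoor paths from CouponUse to EmailOpen:
  P1: CouponUse <- BrandLoyalty -> AdSpend -> EmailOpen
  P2: CouponUse <- BrandLoyalty -> EmailOpen
The empty set is not sufficient: P1 (CouponUse <- BrandLoyalty -> AdSpend -> EmailOpen) has no collider blocking it and no conditioned non-collider, so it is open.
Try {BrandLoyalty}:
  P1: blocked at fork node BrandLoyalty ∈ conditioning set.
  P2: blocked at fork node BrandLoyalty ∈ conditioning set.
{BrandLoyalty} contains no descendant of CouponUse and blocks every backdoor path.
{BrandLoyalty} is the unique smallest valid adjustment set.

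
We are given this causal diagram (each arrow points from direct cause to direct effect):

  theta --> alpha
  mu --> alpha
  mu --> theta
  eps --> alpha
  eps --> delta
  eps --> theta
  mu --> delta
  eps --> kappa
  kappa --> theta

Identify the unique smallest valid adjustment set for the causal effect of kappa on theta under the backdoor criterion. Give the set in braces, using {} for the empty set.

Variables eligible for adjustment (non-descendants of kappa, excluding kappa and theta): {delta, eps, mu}.
Backdoor paths from kappa to theta:
  P1: kappa <- eps -> theta
  P2: kappa <- eps -> delta <- mu -> theta
  P3: kappa <- eps -> delta <- mu -> alpha <- theta
  P4: kappa <- eps -> alpha <- mu -> theta
  P5: kappa <- eps -> alpha <- theta
The empty set is not sufficient: P1 (kappa <- eps -> theta) has no collider blocking it and no conditioned non-collider, so it is open.
Try {eps}:
  P1: blocked at fork node eps ∈ conditioning set.
  P2: blocked at fork node eps ∈ conditioning set.
  P3: blocked at fork node eps ∈ conditioning set.
  P4: blocked at fork node eps ∈ conditioning set.
  P5: blocked at fork node eps ∈ conditioning set.
{eps} contains no descendant of kappa and blocks every backdoor path.
No other singleton works — e.g. {mu} leaves P1 open — so {eps} is the unique smallest valid adjustment set.

{eps}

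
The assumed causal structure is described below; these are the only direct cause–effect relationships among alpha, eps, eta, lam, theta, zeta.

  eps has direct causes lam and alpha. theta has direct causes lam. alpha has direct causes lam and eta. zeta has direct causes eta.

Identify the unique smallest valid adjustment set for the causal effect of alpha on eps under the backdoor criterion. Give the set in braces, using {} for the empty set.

Variables eligible for adjustment (non-descendants of alpha, excluding alpha and eps): {eta, lam, theta, zeta}.
Backdoor paths from alpha to eps:
  P1: alpha <- lam -> eps
The empty set is not sufficient: P1 (alpha <- lam -> eps) has no collider blocking it and no conditioned non-collider, so it is open.
Try {lam}:
  P1: blocked at fork node lam ∈ conditioning set.
{lam} contains no descendant of alpha and blocks every backdoor path.
No other singleton works — e.g. {eta} leaves P1 open — so {lam} is the unique smallest valid adjustment set.

{lam}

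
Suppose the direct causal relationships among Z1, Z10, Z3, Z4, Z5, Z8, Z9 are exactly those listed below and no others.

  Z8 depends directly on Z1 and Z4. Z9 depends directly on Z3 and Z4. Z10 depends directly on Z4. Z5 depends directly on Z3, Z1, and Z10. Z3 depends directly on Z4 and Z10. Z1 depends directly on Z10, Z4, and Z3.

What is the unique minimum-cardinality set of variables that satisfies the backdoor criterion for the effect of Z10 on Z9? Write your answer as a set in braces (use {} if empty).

Variables eligible for adjustment (non-descendants of Z10, excluding Z10 and Z9): {Z4}.
Backdoor paths from Z10 to Z9:
  P1: Z10 <- Z4 -> Z3 -> Z9
  P2: Z10 <- Z4 -> Z1 <- Z3 -> Z9
  P3: Z10 <- Z4 -> Z1 -> Z5 <- Z3 -> Z9
  P4: Z10 <- Z4 -> Z8 <- Z1 <- Z3 -> Z9
  P5: Z10 <- Z4 -> Z8 <- Z1 -> Z5 <- Z3 -> Z9
  P6: Z10 <- Z4 -> Z9
The empty set is not sufficient: P1 (Z10 <- Z4 -> Z3 -> Z9) has no collider blocking it and no conditioned non-collider, so it is open.
Try {Z4}:
  P1: blocked at fork node Z4 ∈ conditioning set.
  P2: blocked at fork node Z4 ∈ conditioning set.
  P3: blocked at fork node Z4 ∈ conditioning set.
  P4: blocked at fork node Z4 ∈ conditioning set.
  P5: blocked at fork node Z4 ∈ conditioning set.
  P6: blocked at fork node Z4 ∈ conditioning set.
{Z4} contains no descendant of Z10 and blocks every backdoor path.
{Z4} is the unique smallest valid adjustment set.

{Z4}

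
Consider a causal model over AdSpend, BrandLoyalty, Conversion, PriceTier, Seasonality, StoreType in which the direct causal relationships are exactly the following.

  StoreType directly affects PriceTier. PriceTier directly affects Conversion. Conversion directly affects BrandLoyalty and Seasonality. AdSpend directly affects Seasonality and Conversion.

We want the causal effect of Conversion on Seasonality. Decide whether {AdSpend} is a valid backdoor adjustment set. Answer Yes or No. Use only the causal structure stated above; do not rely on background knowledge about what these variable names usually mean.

Backdoor paths from Conversion to Seasonality (paths whose first edge points into Conversion):
  P1: Conversion <- AdSpend -> Seasonality
Condition 1 (no descendant of Conversion in the set): holds — descendants of Conversion are {BrandLoyalty, Seasonality}; none are in {AdSpend}.
Condition 2 (every backdoor path blocked by {AdSpend}):
  P1: blocked at fork node AdSpend ∈ conditioning set.
{AdSpend} satisfies the backdoor criterion.

Yes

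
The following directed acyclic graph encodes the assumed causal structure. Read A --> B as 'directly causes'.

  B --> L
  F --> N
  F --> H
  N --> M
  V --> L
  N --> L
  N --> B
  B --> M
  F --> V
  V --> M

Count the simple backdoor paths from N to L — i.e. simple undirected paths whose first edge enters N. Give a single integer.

2

A backdoor path from N to L is any simple undirected path whose first edge points into N (i.e. leaves N via a parent).
Parents of N: {F}.
Enumerating:
  P1: N <- F -> V -> L
  P2: N <- F -> V -> M <- B -> L
That exhausts the simple backdoor paths. Count: 2.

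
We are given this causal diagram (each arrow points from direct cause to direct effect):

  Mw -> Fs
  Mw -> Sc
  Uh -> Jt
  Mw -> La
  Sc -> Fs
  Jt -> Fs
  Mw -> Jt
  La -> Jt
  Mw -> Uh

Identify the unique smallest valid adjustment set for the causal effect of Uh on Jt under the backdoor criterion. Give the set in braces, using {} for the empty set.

Variables eligible for adjustment (non-descendants of Uh, excluding Uh and Jt): {La, Mw, Sc}.
Backdoor paths from Uh to Jt:
  P1: Uh <- Mw -> La -> Jt
  P2: Uh <- Mw -> Sc -> Fs <- Jt
  P3: Uh <- Mw -> Jt
  P4: Uh <- Mw -> Fs <- Jt
The empty set is not sufficient: P1 (Uh <- Mw -> La -> Jt) has no collider blocking it and no conditioned non-collider, so it is open.
Try {Mw}:
  P1: blocked at fork node Mw ∈ conditioning set.
  P2: blocked at fork node Mw ∈ conditioning set.
  P3: blocked at fork node Mw ∈ conditioning set.
  P4: blocked at fork node Mw ∈ conditioning set.
{Mw} contains no descendant of Uh and blocks every backdoor path.
No other singleton works — e.g. {La} leaves P3 open — so {Mw} is the unique smallest valid adjustment set.

{Mw}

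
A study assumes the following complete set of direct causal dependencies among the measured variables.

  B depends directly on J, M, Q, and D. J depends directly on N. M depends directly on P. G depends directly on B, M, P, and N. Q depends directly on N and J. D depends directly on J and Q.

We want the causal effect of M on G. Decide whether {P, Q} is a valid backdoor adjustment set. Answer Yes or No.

Backdoor paths from M to G (paths whose first edge points into M):
  P1: M <- P -> G
Condition 1 (no descendant of M in the set): holds — descendants of M are {B, G}; none are in {P, Q}.
Condition 2 (every backdoor path blocked by {P, Q}):
  P1: blocked at fork node P ∈ conditioning set.
{P, Q} satisfies the backdoor criterion.

Yes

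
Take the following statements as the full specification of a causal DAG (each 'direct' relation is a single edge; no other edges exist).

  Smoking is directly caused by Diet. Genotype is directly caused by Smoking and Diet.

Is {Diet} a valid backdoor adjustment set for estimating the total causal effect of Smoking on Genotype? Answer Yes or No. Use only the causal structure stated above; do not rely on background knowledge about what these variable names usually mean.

Backdoor paths from Smoking to Genotype (paths whose first edge points into Smoking):
  P1: Smoking <- Diet -> Genotype
Condition 1 (no descendant of Smoking in the set): holds — descendants of Smoking are {Genotype}; none are in {Diet}.
Condition 2 (every backdoor path blocked by {Diet}):
  P1: blocked at fork node Diet ∈ conditioning set.
{Diet} satisfies the backdoor criterion.

Yes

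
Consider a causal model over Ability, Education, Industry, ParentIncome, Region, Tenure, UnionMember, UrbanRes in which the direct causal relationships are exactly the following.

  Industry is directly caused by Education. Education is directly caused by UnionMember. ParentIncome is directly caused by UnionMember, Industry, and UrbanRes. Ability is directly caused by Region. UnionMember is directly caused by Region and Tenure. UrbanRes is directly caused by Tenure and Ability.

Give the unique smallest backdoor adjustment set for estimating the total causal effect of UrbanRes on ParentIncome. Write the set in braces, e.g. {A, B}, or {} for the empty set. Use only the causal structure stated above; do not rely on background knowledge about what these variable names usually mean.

Variables eligible for adjustment (non-descendants of UrbanRes, excluding UrbanRes and ParentIncome): {Ability, Education, Industry, Region, Tenure, UnionMember}.
Backdoor paths from UrbanRes to ParentIncome:
  P1: UrbanRes <- Tenure -> UnionMember -> Education -> Industry -> ParentIncome
  P2: UrbanRes <- Tenure -> UnionMember -> ParentIncome
  P3: UrbanRes <- Ability <- Region -> UnionMember -> Education -> Industry -> ParentIncome
  P4: UrbanRes <- Ability <- Region -> UnionMember -> ParentIncome
The empty set is not sufficient: P1 (UrbanRes <- Tenure -> UnionMember -> Education -> Industry -> ParentIncome) has no collider blocking it and no conditioned non-collider, so it is open.
Try {UnionMember}:
  P1: blocked at chain node UnionMember ∈ conditioning set.
  P2: blocked at chain node UnionMember ∈ conditioning set.
  P3: blocked at chain node UnionMember ∈ conditioning set.
  P4: blocked at chain node UnionMember ∈ conditioning set.
{UnionMember} contains no descendant of UrbanRes and blocks every backdoor path.
No other singleton works — e.g. {Region} leaves P1 open — so {UnionMember} is the unique smallest valid adjustment set.

{UnionMember}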